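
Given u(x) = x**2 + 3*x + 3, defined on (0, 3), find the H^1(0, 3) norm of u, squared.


||u||_{H^1}^2 = 5301/10

The H^1 norm (squared) on an interval (0, L) is
  ||u||_{H^1}^2 = ∫_0^L u(x)^2 dx + ∫_0^L u'(x)^2 dx.
Compute u'(x) = 2*x + 3.
Then u(x)^2 = x**4 + 6*x**3 + 15*x**2 + 18*x + 9 and u'(x)^2 = 4*x**2 + 12*x + 9.
Integrate each monomial from 0 to 3 using ∫_0^3 c·x^n dx = c·3^(n+1)/(n+1):
  ∫_0^3 u(x)^2 dx = ∫_0^3 (x^4 + 6*x^3 + 15*x^2 + 18*x + 9) dx. Term by term:
    ∫_0^3 x^4 dx = 243/5;  ∫_0^3 6*x^3 dx = 243/2;  ∫_0^3 15*x^2 dx = 135;
    ∫_0^3 18*x dx = 81;  ∫_0^3 9 dx = 27.
  Sum: 243/5 + 243/2 + 135 + 81 + 27 = 4131/10.
  ∫_0^3 u'(x)^2 dx = ∫_0^3 (4*x^2 + 12*x + 9) dx. Term by term:
    ∫_0^3 4*x^2 dx = 36;  ∫_0^3 12*x dx = 54;  ∫_0^3 9 dx = 27.
  Sum: 36 + 54 + 27 = 117.
Adding: ||u||_{H^1}^2 = 4131/10 + 117 = 5301/10.


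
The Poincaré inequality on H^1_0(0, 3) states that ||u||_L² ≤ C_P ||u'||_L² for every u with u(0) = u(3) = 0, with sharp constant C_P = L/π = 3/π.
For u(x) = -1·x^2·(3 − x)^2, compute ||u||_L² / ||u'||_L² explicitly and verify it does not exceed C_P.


||u||_L² / ||u'||_L² = sqrt(3)/2 < C_P = 3/π.

u(x) = -1·x^2·(3 − x)^2, so u'(x) = 2*x*(x*(3 - x) - (x - 3)^2).
u(x) = -1·x^2·(3 − x)^2 vanishes at x = 0 and x = 3, so u ∈ H^1_0(0, 3). Differentiate via the product rule and integrate the resulting polynomials term by term.
  ∫_0^3 u² dx = ∫_0^3 (x^8 - 12*x^7 + 54*x^6 - 108*x^5 + 81*x^4) dx. Term by term:
    ∫_0^3 x^8 dx = 2187;  ∫_0^3 -12*x^7 dx = -19683/2;  ∫_0^3 54*x^6 dx = 118098/7;
    ∫_0^3 -108*x^5 dx = -13122;  ∫_0^3 81*x^4 dx = 19683/5.
  Sum: 2187 − 19683/2 + 118098/7 − 13122 + 19683/5 = 2187/70.
  ∫_0^3 (u')² dx = ∫_0^3 (16*x^6 - 144*x^5 + 468*x^4 - 648*x^3 + 324*x^2) dx. Term by term:
    ∫_0^3 16*x^6 dx = 34992/7;  ∫_0^3 -144*x^5 dx = -17496;  ∫_0^3 468*x^4 dx = 113724/5;
    ∫_0^3 -648*x^3 dx = -13122;  ∫_0^3 324*x^2 dx = 2916.
  Sum: 34992/7 − 17496 + 113724/5 − 13122 + 2916 = 1458/35.
∫_0^3 u² dx = 2187/70, so ||u||_L² = 27*sqrt(210)/70.
∫_0^3 (u')² dx = 1458/35, so ||u'||_L² = 27*sqrt(70)/35.
Ratio ||u||_L² / ||u'||_L² = sqrt(3)/2.
Sharp Poincaré constant on H^1_0(0, 3) is C_P = L/π = 3/π, achieved by sin(π/3·x).
A polynomial bump cannot attain the sharp Poincaré constant (only the first sine eigenfunction does), so the ratio is strictly less than C_P, consistent with ||u||_L² ≤ C_P ||u'||_L².


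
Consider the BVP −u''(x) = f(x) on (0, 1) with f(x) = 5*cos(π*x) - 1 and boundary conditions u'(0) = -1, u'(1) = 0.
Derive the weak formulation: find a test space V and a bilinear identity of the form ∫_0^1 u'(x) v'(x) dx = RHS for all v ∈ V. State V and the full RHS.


V = H^1(0, 1) (v unrestricted at boundary; u is determined up to an additive constant); weak form: ∫_0^1 u'v' dx = ∫_0^1 (5*cos(π*x) - 1) v dx + v(0) for all v ∈ V.

Multiply both sides by a test function v and integrate from 0 to 1:
  ∫_0^1 −u''(x) v(x) dx = ∫_0^1 f(x) v(x) dx.
Integrate the LHS by parts once:
  ∫_0^1 −u'' v dx = −[u'(x) v(x)]_0^1 + ∫_0^1 u'(x) v'(x) dx.
Thus ∫_0^1 u'(x) v'(x) dx = ∫_0^1 f(x) v(x) dx + [u'(x) v(x)]_0^1.
Choose V so that boundary terms are either known or forced to vanish.
u has inhomogeneous Neumann u'(0) = -1, u'(1) = 0. [u' v]_0^1 = (0)·v(1) − (-1)·v(0) = v(0). Take V = H^1(0, 1); boundary term becomes part of RHS.
Weak formulation: find u (satisfying any essential BC) such that ∫_0^1 u'(x) v'(x) dx = ∫_0^1 f v dx + v(0) for all v ∈ V (Neumann data are natural BCs: they enter the RHS as boundary terms).
Substituting f(x) = 5*cos(π*x) - 1, the right-hand side is ∫_0^1 (5*cos(π*x) - 1) v dx + v(0).
Compatibility check (pure Neumann): taking v ≡ 1 ∈ V gives 0 = ∫_0^1 f dx + (0) − (-1), i.e. ∫_0^1 f dx must equal u'(0) − u'(1) = -1. Indeed ∫_0^1 (5*cos(π*x) - 1) dx = -1, so the data are compatible. The solution is then unique only up to an additive constant (fix it e.g. by requiring ∫_0^1 u dx = 0).


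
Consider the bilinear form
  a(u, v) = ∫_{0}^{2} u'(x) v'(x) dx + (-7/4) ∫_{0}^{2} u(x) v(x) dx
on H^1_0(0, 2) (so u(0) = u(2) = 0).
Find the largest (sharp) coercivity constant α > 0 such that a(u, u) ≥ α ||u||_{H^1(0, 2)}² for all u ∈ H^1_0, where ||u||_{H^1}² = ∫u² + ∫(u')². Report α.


α = (-7 + π^2)/(4 + π^2)

Coercivity of a(·,·) on H^1_0(0, 2) means a(u, u) ≥ α ||u||_{H^1}² for every u ∈ H^1_0.
The interval has length L = 2, and Poincaré/coercivity depend only on L. Here a(u, u) = ∫(u')² + (-7/4)·∫u².
Here c = -7/4 < 0 with |c| < (π/L)² = π^2/4, so coercivity still holds. The condition a(u,u) ≥ α||u||_{H^1}² reads (1−α)∫(u')² ≥ (α−c)∫u². Any admissible α is ≤ 1 (rapidly oscillating u have ∫u²/∫(u')² → 0), and α = 1 would force 0 ≥ (1−c)∫u², impossible since c < 1; so 1−α > 0. By the sharp Poincaré inequality on H^1_0 of an interval of length L, ∫(u')² ≥ (π/L)²∫u² with equality for the first sine mode sin(π(x−x₀)/L) (x₀ the left endpoint), so the inequality holds for all u iff (1−α)(π/L)² ≥ α − c, i.e. α ≤ ((π/L)² + c)/((π/L)² + 1) = (1 + c(L/π)²)/(1 + (L/π)²). (Direct route, valid since c ≤ 0: Poincaré gives c∫u² ≥ c(L/π)²∫(u')², so a(u,u) ≥ (1 + c(L/π)²)∫(u')², while ||u||_{H^1}² ≤ (1 + (L/π)²)∫(u')²; dividing yields the same α.) With (π/L)² = π^2/4 and c = -7/4, the largest admissible constant is α = ((π/L)² + c)/((π/L)² + 1).
Simplifying, α = (-7 + π^2)/(4 + π^2).


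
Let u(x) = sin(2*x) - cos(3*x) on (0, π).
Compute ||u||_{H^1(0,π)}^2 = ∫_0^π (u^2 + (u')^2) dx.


||u||_{H^1(0,π)}^2 = 16 + 15*π/2

u'(x) = 3*sin(3*x) + 2*cos(2*x).
Expand u² and (u')² and integrate term by term on (0, π), using: for integers n ≥ 1, ∫_0^π sin²(nx) dx = ∫_0^π cos²(nx) dx = π/2; for n ≠ n', ∫_0^π sin(nx)sin(n'x) dx = ∫_0^π cos(nx)cos(n'x) dx = 0; and by product-to-sum, ∫_0^π sin(nx)cos(n'x) dx = ½∫_0^π [sin((n+n')x) + sin((n−n')x)] dx, which is 0 when n+n' is even and 2n/(n²−n'²) when n+n' is odd (it need not vanish on (0, π)).
  u² squared terms: (-1)²·∫cos(3x)² dx = 1·π/2 = π/2;  (1)²·∫sin(2x)² dx = 1·π/2 = π/2.
  u² cross terms: 2·(-1)·(1)·∫cos(3x)·sin(2x) dx = -2·(-4/5) = 8/5.
  So ∫_0^π u² dx = π/2 + π/2 + 8/5 = 8/5 + π.
  (u')² squared terms: (2)²·∫cos(2x)² dx = 4·π/2 = 2*π;  (3)²·∫sin(3x)² dx = 9·π/2 = 9*π/2.
  (u')² cross terms: 2·(2)·(3)·∫cos(2x)·sin(3x) dx = 12·(6/5) = 72/5.
  So ∫_0^π (u')² dx = 2*π + 9*π/2 + 72/5 = 72/5 + 13*π/2.
||u||_{H^1}^2 = (8/5 + π) + (72/5 + 13*π/2) = 16 + 15*π/2.


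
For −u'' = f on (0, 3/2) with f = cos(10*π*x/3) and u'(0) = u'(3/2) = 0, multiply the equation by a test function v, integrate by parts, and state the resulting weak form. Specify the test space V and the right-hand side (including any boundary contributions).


V = H^1(0, 3/2) (no boundary constraint on v; u is determined up to an additive constant); weak form: ∫_0^3/2 u'v' dx = ∫_0^3/2 (cos(10*π*x/3)) v dx for all v ∈ V.

Multiply both sides by a test function v and integrate from 0 to 3/2:
  ∫_0^3/2 −u''(x) v(x) dx = ∫_0^3/2 f(x) v(x) dx.
Integrate the LHS by parts once:
  ∫_0^3/2 −u'' v dx = −[u'(x) v(x)]_0^3/2 + ∫_0^3/2 u'(x) v'(x) dx.
Thus ∫_0^3/2 u'(x) v'(x) dx = ∫_0^3/2 f(x) v(x) dx + [u'(x) v(x)]_0^3/2.
Choose V so that boundary terms are either known or forced to vanish.
u has homogeneous Neumann: u'(0) = u'(3/2) = 0. So [u' v]_0^3/2 = 0·v(3/2) − 0·v(0) = 0 for any v; take V = H^1(0, 3/2).
Weak formulation: find u (satisfying any essential BC) such that ∫_0^3/2 u'(x) v'(x) dx = ∫_0^3/2 f v dx for all v ∈ V (homogeneous Neumann, so boundary terms vanish).
Substituting f(x) = cos(10*π*x/3), the right-hand side is ∫_0^3/2 (cos(10*π*x/3)) v dx.
Compatibility check (pure Neumann): taking v ≡ 1 ∈ V gives 0 = ∫_0^3/2 f dx + (0) − (0), i.e. ∫_0^3/2 f dx must equal u'(0) − u'(3/2) = 0. Indeed ∫_0^3/2 (cos(10*π*x/3)) dx = 0, so the data are compatible. The solution is then unique only up to an additive constant (fix it e.g. by requiring ∫_0^3/2 u dx = 0).


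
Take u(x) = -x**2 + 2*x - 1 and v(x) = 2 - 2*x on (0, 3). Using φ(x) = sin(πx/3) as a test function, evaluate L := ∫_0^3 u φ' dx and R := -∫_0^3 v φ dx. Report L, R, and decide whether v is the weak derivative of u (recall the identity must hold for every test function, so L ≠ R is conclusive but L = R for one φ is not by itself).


LHS = 6/π, RHS = 6/π. Yes, v = u' weakly.

u(x) = -x**2 + 2*x - 1, classical derivative u'(x) = 2 - 2*x.
φ(x) = sin(πx/3), so φ'(x) = π*cos(π*x/3)/3.
Note φ(0) = φ(3) = 0, so the boundary term u·φ vanishes.
LHS = ∫_0^3 u(x) φ'(x) dx = ∫_0^3 (-π*x^2*cos(π*x/3)/3 + 2*π*x*cos(π*x/3)/3 - π*cos(π*x/3)/3) dx. Term by term:
  ∫_0^3 -π*cos(π*x/3)/3 dx = 0;  ∫_0^3 -π*x^2*cos(π*x/3)/3 dx = 18/π;  ∫_0^3 2*π*x*cos(π*x/3)/3 dx = -12/π.
Sum: 0 + 18/π − 12/π = 6/π.
So LHS = 6/π.
∫_0^3 v(x) φ(x) dx = ∫_0^3 (-2*x*sin(π*x/3) + 2*sin(π*x/3)) dx. Term by term:
  ∫_0^3 2*sin(π*x/3) dx = 12/π;  ∫_0^3 -2*x*sin(π*x/3) dx = -18/π.
Sum: 12/π − 18/π = -6/π.
So RHS = -∫_0^3 v(x) φ(x) dx = 6/π.
LHS = RHS, so the identity holds for this test φ.
Moreover u is smooth here and v(x) = u'(x) = 2 - 2*x pointwise, so the identity holds for every test function. Hence v is the weak derivative of u.


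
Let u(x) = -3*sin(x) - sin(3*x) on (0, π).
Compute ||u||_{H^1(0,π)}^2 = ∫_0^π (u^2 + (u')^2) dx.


||u||_{H^1(0,π)}^2 = 14*π

u'(x) = -3*cos(x) - 3*cos(3*x).
Expand u² and (u')² and integrate term by term on (0, π), using: for integers n ≥ 1, ∫_0^π sin²(nx) dx = ∫_0^π cos²(nx) dx = π/2; for n ≠ n', ∫_0^π sin(nx)sin(n'x) dx = ∫_0^π cos(nx)cos(n'x) dx = 0; and by product-to-sum, ∫_0^π sin(nx)cos(n'x) dx = ½∫_0^π [sin((n+n')x) + sin((n−n')x)] dx, which is 0 when n+n' is even and 2n/(n²−n'²) when n+n' is odd (it need not vanish on (0, π)).
  u² squared terms: (-1)²·∫sin(3x)² dx = 1·π/2 = π/2;  (-3)²·∫sin(x)² dx = 9·π/2 = 9*π/2.
  u² cross terms: 2·(-1)·(-3)·∫sin(3x)·sin(x) dx = 6·(0) = 0.
  So ∫_0^π u² dx = π/2 + 9*π/2 + 0 = 5*π.
  (u')² squared terms: (-3)²·∫cos(x)² dx = 9·π/2 = 9*π/2;  (-3)²·∫cos(3x)² dx = 9·π/2 = 9*π/2.
  (u')² cross terms: 2·(-3)·(-3)·∫cos(x)·cos(3x) dx = 18·(0) = 0.
  So ∫_0^π (u')² dx = 9*π/2 + 9*π/2 + 0 = 9*π.
||u||_{H^1}^2 = (5*π) + (9*π) = 14*π.


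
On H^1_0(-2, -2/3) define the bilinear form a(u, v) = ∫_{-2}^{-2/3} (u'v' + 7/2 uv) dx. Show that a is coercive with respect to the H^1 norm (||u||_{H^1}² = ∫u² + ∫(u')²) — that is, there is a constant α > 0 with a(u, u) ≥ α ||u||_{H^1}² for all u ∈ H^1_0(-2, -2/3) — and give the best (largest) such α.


α = 1

Coercivity of a(·,·) on H^1_0(-2, -2/3) means a(u, u) ≥ α ||u||_{H^1}² for every u ∈ H^1_0.
The interval has length L = 4/3, and Poincaré/coercivity depend only on L. Here a(u, u) = ∫(u')² + (7/2)·∫u².
Here c = 7/2 ≥ 1, so a(u,u) = ∫(u')² + c∫u² ≥ ∫(u')² + ∫u² = ||u||_{H^1}², i.e. α = 1 works. No larger α is possible: a(u,u) ≥ α||u||_{H^1}² means (1−α)∫(u')² ≥ (α−c)∫u², and for the modes u_n = sin(nπ(x−x₀)/L) (x₀ the left endpoint) one has ∫u_n²/∫(u_n')² = (L/(nπ))² → 0, so a(u_n,u_n)/||u_n||_{H^1}² → 1. Hence the optimal constant is α = 1.
Therefore α = 1.


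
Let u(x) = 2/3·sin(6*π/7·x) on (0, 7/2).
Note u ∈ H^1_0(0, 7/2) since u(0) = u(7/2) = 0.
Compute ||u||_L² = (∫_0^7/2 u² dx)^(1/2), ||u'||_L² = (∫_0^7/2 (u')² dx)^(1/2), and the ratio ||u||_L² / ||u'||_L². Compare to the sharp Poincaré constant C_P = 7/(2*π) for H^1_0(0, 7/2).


||u||_L² / ||u'||_L² = 7/(6*π) < C_P = 7/(2*π).

u(x) = 2/3·sin(6*π/7·x), so u'(x) = 4*π*cos(6*π*x/7)/7.
Writing u(x) = A·sin(kπx/L) with A = 2/3 and k = 3, use ∫_0^L sin²(kπx/L) dx = L/2 and ∫_0^L cos²(kπx/L) dx = L/2.
u² = 4/9·sin²(6*π/7·x) and (u')² = 16*π^2/49·cos²(6*π/7·x), and each of sin², cos² integrates to L/2 = 7/4 over (0, 7/2).
∫_0^7/2 u² dx = 7/9, so ||u||_L² = sqrt(7)/3.
∫_0^7/2 (u')² dx = 4*π^2/7, so ||u'||_L² = 2*sqrt(7)*π/7.
Ratio ||u||_L² / ||u'||_L² = 7/(6*π).
Sharp Poincaré constant on H^1_0(0, 7/2) is C_P = L/π = 7/(2*π), achieved by sin(2*π/7·x).
This is the k = 3 harmonic; the ratio L/(kπ) is strictly less than C_P = L/π, consistent with the sharp inequality ||u||_L² ≤ C_P ||u'||_L².


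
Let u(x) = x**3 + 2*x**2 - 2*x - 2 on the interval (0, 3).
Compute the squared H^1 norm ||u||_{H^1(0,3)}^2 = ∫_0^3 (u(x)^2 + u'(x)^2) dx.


||u||_{H^1}^2 = 51339/35

The H^1 norm (squared) on an interval (0, L) is
  ||u||_{H^1}^2 = ∫_0^L u(x)^2 dx + ∫_0^L u'(x)^2 dx.
Compute u'(x) = 3*x**2 + 4*x - 2.
Then u(x)^2 = x**6 + 4*x**5 - 12*x**3 - 4*x**2 + 8*x + 4 and u'(x)^2 = 9*x**4 + 24*x**3 + 4*x**2 - 16*x + 4.
Integrate each monomial from 0 to 3 using ∫_0^3 c·x^n dx = c·3^(n+1)/(n+1):
  ∫_0^3 u(x)^2 dx = ∫_0^3 (x^6 + 4*x^5 - 12*x^3 - 4*x^2 + 8*x + 4) dx. Term by term:
    ∫_0^3 x^6 dx = 2187/7;  ∫_0^3 4*x^5 dx = 486;  ∫_0^3 -12*x^3 dx = -243;
    ∫_0^3 -4*x^2 dx = -36;  ∫_0^3 8*x dx = 36;  ∫_0^3 4 dx = 12.
  Sum: 2187/7 + 486 − 243 − 36 + 36 + 12 = 3972/7.
  ∫_0^3 u'(x)^2 dx = ∫_0^3 (9*x^4 + 24*x^3 + 4*x^2 - 16*x + 4) dx. Term by term:
    ∫_0^3 9*x^4 dx = 2187/5;  ∫_0^3 24*x^3 dx = 486;  ∫_0^3 4*x^2 dx = 36;
    ∫_0^3 -16*x dx = -72;  ∫_0^3 4 dx = 12.
  Sum: 2187/5 + 486 + 36 − 72 + 12 = 4497/5.
Adding: ||u||_{H^1}^2 = 3972/7 + 4497/5 = 51339/35.


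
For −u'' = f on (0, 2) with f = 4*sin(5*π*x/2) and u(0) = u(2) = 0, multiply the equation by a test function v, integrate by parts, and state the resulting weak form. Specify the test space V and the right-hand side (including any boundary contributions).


V = H^1_0(0, 2) (so v(0) = v(2) = 0); weak form: ∫_0^2 u'v' dx = ∫_0^2 (4*sin(5*π*x/2)) v dx for all v ∈ V.

Multiply both sides by a test function v and integrate from 0 to 2:
  ∫_0^2 −u''(x) v(x) dx = ∫_0^2 f(x) v(x) dx.
Integrate the LHS by parts once:
  ∫_0^2 −u'' v dx = −[u'(x) v(x)]_0^2 + ∫_0^2 u'(x) v'(x) dx.
Thus ∫_0^2 u'(x) v'(x) dx = ∫_0^2 f(x) v(x) dx + [u'(x) v(x)]_0^2.
Choose V so that boundary terms are either known or forced to vanish.
u is Dirichlet: u(0) = u(2) = 0. Let V = H^1_0(0, 2); then v(0) = v(2) = 0, and [u' v]_0^2 = 0.
Weak formulation: find u (satisfying any essential BC) such that ∫_0^2 u'(x) v'(x) dx = ∫_0^2 f v dx for all v ∈ V.
Substituting f(x) = 4*sin(5*π*x/2), the right-hand side is ∫_0^2 (4*sin(5*π*x/2)) v dx.


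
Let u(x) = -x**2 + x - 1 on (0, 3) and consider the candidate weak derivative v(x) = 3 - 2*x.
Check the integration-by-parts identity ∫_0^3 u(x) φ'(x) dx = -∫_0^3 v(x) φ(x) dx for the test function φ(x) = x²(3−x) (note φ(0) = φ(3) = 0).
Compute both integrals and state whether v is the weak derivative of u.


LHS = 351/20, RHS = 81/20. No, v is not the weak derivative of u.

u(x) = -x**2 + x - 1, classical derivative u'(x) = 1 - 2*x.
φ(x) = x²(3−x), so φ'(x) = 3*x*(2 - x).
Note φ(0) = φ(3) = 0, so the boundary term u·φ vanishes.
LHS = ∫_0^3 u(x) φ'(x) dx = ∫_0^3 (3*x^4 - 9*x^3 + 9*x^2 - 6*x) dx. Term by term:
  ∫_0^3 3*x^4 dx = 729/5;  ∫_0^3 -9*x^3 dx = -729/4;  ∫_0^3 9*x^2 dx = 81;
  ∫_0^3 -6*x dx = -27.
Sum: 729/5 − 729/4 + 81 − 27 = 351/20.
So LHS = 351/20.
∫_0^3 v(x) φ(x) dx = ∫_0^3 (2*x^4 - 9*x^3 + 9*x^2) dx. Term by term:
  ∫_0^3 2*x^4 dx = 486/5;  ∫_0^3 -9*x^3 dx = -729/4;  ∫_0^3 9*x^2 dx = 81.
Sum: 486/5 − 729/4 + 81 = -81/20.
So RHS = -∫_0^3 v(x) φ(x) dx = 81/20.
LHS − RHS = 27/2 ≠ 0, so the identity fails.
(For a valid weak derivative the identity must hold for EVERY test function, in particular this one. The failure shows v is NOT the weak derivative of u.)
Correct weak derivative would be u'(x) = 1 - 2*x.


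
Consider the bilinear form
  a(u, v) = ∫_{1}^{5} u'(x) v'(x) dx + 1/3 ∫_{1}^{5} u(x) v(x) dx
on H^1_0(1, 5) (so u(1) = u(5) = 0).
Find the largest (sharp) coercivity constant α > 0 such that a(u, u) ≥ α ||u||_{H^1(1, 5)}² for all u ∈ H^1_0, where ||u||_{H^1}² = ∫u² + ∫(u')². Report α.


α = (16/3 + π^2)/(π^2 + 16)

Coercivity of a(·,·) on H^1_0(1, 5) means a(u, u) ≥ α ||u||_{H^1}² for every u ∈ H^1_0.
The interval has length L = 4, and Poincaré/coercivity depend only on L. Here a(u, u) = ∫(u')² + (1/3)·∫u².
Here 0 < c = 1/3 < 1. The condition a(u,u) ≥ α||u||_{H^1}² reads (1−α)∫(u')² ≥ (α−c)∫u². Any admissible α is ≤ 1 (rapidly oscillating u have ∫u²/∫(u')² → 0), and α = 1 would force 0 ≥ (1−c)∫u², impossible since c < 1; so 1−α > 0. By the sharp Poincaré inequality on H^1_0 of an interval of length L, ∫(u')² ≥ (π/L)²∫u² with equality for the first sine mode sin(π(x−x₀)/L) (x₀ the left endpoint), so the inequality holds for all u iff (1−α)(π/L)² ≥ α − c, i.e. α ≤ ((π/L)² + c)/((π/L)² + 1) = (1 + c(L/π)²)/(1 + (L/π)²). With (π/L)² = π^2/16 and c = 1/3, the largest admissible constant is α = ((π/L)² + c)/((π/L)² + 1).
Simplifying, α = (16/3 + π^2)/(π^2 + 16).


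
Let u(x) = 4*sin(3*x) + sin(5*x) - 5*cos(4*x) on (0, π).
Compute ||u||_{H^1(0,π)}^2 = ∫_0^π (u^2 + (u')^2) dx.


||u||_{H^1(0,π)}^2 = 24820/63 + 611*π/2

u'(x) = 20*sin(4*x) + 12*cos(3*x) + 5*cos(5*x).
Expand u² and (u')² and integrate term by term on (0, π), using: for integers n ≥ 1, ∫_0^π sin²(nx) dx = ∫_0^π cos²(nx) dx = π/2; for n ≠ n', ∫_0^π sin(nx)sin(n'x) dx = ∫_0^π cos(nx)cos(n'x) dx = 0; and by product-to-sum, ∫_0^π sin(nx)cos(n'x) dx = ½∫_0^π [sin((n+n')x) + sin((n−n')x)] dx, which is 0 when n+n' is even and 2n/(n²−n'²) when n+n' is odd (it need not vanish on (0, π)).
  u² squared terms: (-5)²·∫cos(4x)² dx = 25·π/2 = 25*π/2;  (4)²·∫sin(3x)² dx = 16·π/2 = 8*π;  (1)²·∫sin(5x)² dx = 1·π/2 = π/2.
  u² cross terms: 2·(-5)·(4)·∫cos(4x)·sin(3x) dx = -40·(-6/7) = 240/7;  2·(-5)·(1)·∫cos(4x)·sin(5x) dx = -10·(10/9) = -100/9;  2·(4)·(1)·∫sin(3x)·sin(5x) dx = 8·(0) = 0.
  So ∫_0^π u² dx = 25*π/2 + 8*π + π/2 + 240/7 − 100/9 + 0 = 1460/63 + 21*π.
  (u')² squared terms: (5)²·∫cos(5x)² dx = 25·π/2 = 25*π/2;  (12)²·∫cos(3x)² dx = 144·π/2 = 72*π;  (20)²·∫sin(4x)² dx = 400·π/2 = 200*π.
  (u')² cross terms: 2·(5)·(12)·∫cos(5x)·cos(3x) dx = 120·(0) = 0;  2·(5)·(20)·∫cos(5x)·sin(4x) dx = 200·(-8/9) = -1600/9;  2·(12)·(20)·∫cos(3x)·sin(4x) dx = 480·(8/7) = 3840/7.
  So ∫_0^π (u')² dx = 25*π/2 + 72*π + 200*π + 0 − 1600/9 + 3840/7 = 23360/63 + 569*π/2.
||u||_{H^1}^2 = (1460/63 + 21*π) + (23360/63 + 569*π/2) = 24820/63 + 611*π/2.


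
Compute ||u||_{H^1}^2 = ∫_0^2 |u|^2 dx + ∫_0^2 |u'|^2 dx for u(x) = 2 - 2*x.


||u||_{H^1}^2 = 32/3

The H^1 norm (squared) on an interval (0, L) is
  ||u||_{H^1}^2 = ∫_0^L u(x)^2 dx + ∫_0^L u'(x)^2 dx.
Compute u'(x) = -2.
Then u(x)^2 = 4*x**2 - 8*x + 4 and u'(x)^2 = 4.
Integrate each monomial from 0 to 2 using ∫_0^2 c·x^n dx = c·2^(n+1)/(n+1):
  ∫_0^2 u(x)^2 dx = ∫_0^2 (4*x^2 - 8*x + 4) dx. Term by term:
    ∫_0^2 4*x^2 dx = 32/3;  ∫_0^2 -8*x dx = -16;  ∫_0^2 4 dx = 8.
  Sum: 32/3 − 16 + 8 = 8/3.
  ∫_0^2 u'(x)^2 dx = ∫_0^2 (4) dx. Term by term:
    ∫_0^2 4 dx = 8.
Adding: ||u||_{H^1}^2 = 8/3 + 8 = 32/3.


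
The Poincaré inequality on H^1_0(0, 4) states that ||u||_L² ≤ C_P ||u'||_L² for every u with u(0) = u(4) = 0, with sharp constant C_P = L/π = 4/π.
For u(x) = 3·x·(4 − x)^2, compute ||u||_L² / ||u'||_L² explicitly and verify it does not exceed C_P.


||u||_L² / ||u'||_L² = 2*sqrt(14)/7 < C_P = 4/π.

u(x) = 3·x·(4 − x)^2, so u'(x) = 3*(x - 4)*(3*x - 4).
u(x) = 3·x·(4 − x)^2 vanishes at x = 0 and x = 4, so u ∈ H^1_0(0, 4). Differentiate via the product rule and integrate the resulting polynomials term by term.
  ∫_0^4 u² dx = ∫_0^4 (9*x^6 - 144*x^5 + 864*x^4 - 2304*x^3 + 2304*x^2) dx. Term by term:
    ∫_0^4 9*x^6 dx = 147456/7;  ∫_0^4 -144*x^5 dx = -98304;  ∫_0^4 864*x^4 dx = 884736/5;
    ∫_0^4 -2304*x^3 dx = -147456;  ∫_0^4 2304*x^2 dx = 49152.
  Sum: 147456/7 − 98304 + 884736/5 − 147456 + 49152 = 49152/35.
  ∫_0^4 (u')² dx = ∫_0^4 (81*x^4 - 864*x^3 + 3168*x^2 - 4608*x + 2304) dx. Term by term:
    ∫_0^4 81*x^4 dx = 82944/5;  ∫_0^4 -864*x^3 dx = -55296;  ∫_0^4 3168*x^2 dx = 67584;
    ∫_0^4 -4608*x dx = -36864;  ∫_0^4 2304 dx = 9216.
  Sum: 82944/5 − 55296 + 67584 − 36864 + 9216 = 6144/5.
∫_0^4 u² dx = 49152/35, so ||u||_L² = 128*sqrt(105)/35.
∫_0^4 (u')² dx = 6144/5, so ||u'||_L² = 32*sqrt(30)/5.
Ratio ||u||_L² / ||u'||_L² = 2*sqrt(14)/7.
Sharp Poincaré constant on H^1_0(0, 4) is C_P = L/π = 4/π, achieved by sin(π/4·x).
A polynomial bump cannot attain the sharp Poincaré constant (only the first sine eigenfunction does), so the ratio is strictly less than C_P, consistent with ||u||_L² ≤ C_P ||u'||_L².


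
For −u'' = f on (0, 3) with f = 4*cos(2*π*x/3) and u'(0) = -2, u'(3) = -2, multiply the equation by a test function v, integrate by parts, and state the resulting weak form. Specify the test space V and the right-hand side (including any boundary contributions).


V = H^1(0, 3) (v unrestricted at boundary; u is determined up to an additive constant); weak form: ∫_0^3 u'v' dx = ∫_0^3 (4*cos(2*π*x/3)) v dx − 2·v(3) + 2·v(0) for all v ∈ V.

Multiply both sides by a test function v and integrate from 0 to 3:
  ∫_0^3 −u''(x) v(x) dx = ∫_0^3 f(x) v(x) dx.
Integrate the LHS by parts once:
  ∫_0^3 −u'' v dx = −[u'(x) v(x)]_0^3 + ∫_0^3 u'(x) v'(x) dx.
Thus ∫_0^3 u'(x) v'(x) dx = ∫_0^3 f(x) v(x) dx + [u'(x) v(x)]_0^3.
Choose V so that boundary terms are either known or forced to vanish.
u has inhomogeneous Neumann u'(0) = -2, u'(3) = -2. [u' v]_0^3 = (-2)·v(3) − (-2)·v(0) = − 2·v(3) + 2·v(0). Take V = H^1(0, 3); boundary term becomes part of RHS.
Weak formulation: find u (satisfying any essential BC) such that ∫_0^3 u'(x) v'(x) dx = ∫_0^3 f v dx − 2·v(3) + 2·v(0) for all v ∈ V (Neumann data are natural BCs: they enter the RHS as boundary terms).
Substituting f(x) = 4*cos(2*π*x/3), the right-hand side is ∫_0^3 (4*cos(2*π*x/3)) v dx − 2·v(3) + 2·v(0).
Compatibility check (pure Neumann): taking v ≡ 1 ∈ V gives 0 = ∫_0^3 f dx + (-2) − (-2), i.e. ∫_0^3 f dx must equal u'(0) − u'(3) = 0. Indeed ∫_0^3 (4*cos(2*π*x/3)) dx = 0, so the data are compatible. The solution is then unique only up to an additive constant (fix it e.g. by requiring ∫_0^3 u dx = 0).


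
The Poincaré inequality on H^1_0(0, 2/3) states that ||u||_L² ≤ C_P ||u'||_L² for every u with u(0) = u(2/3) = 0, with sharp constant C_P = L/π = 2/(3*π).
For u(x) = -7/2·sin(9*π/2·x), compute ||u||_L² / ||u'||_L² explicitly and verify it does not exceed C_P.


||u||_L² / ||u'||_L² = 2/(9*π) < C_P = 2/(3*π).

u(x) = -7/2·sin(9*π/2·x), so u'(x) = -63*π*cos(9*π*x/2)/4.
Writing u(x) = A·sin(kπx/L) with A = -7/2 and k = 3, use ∫_0^L sin²(kπx/L) dx = L/2 and ∫_0^L cos²(kπx/L) dx = L/2.
u² = 49/4·sin²(9*π/2·x) and (u')² = 3969*π^2/16·cos²(9*π/2·x), and each of sin², cos² integrates to L/2 = 1/3 over (0, 2/3).
∫_0^2/3 u² dx = 49/12, so ||u||_L² = 7*sqrt(3)/6.
∫_0^2/3 (u')² dx = 1323*π^2/16, so ||u'||_L² = 21*sqrt(3)*π/4.
Ratio ||u||_L² / ||u'||_L² = 2/(9*π).
Sharp Poincaré constant on H^1_0(0, 2/3) is C_P = L/π = 2/(3*π), achieved by sin(3*π/2·x).
This is the k = 3 harmonic; the ratio L/(kπ) is strictly less than C_P = L/π, consistent with the sharp inequality ||u||_L² ≤ C_P ||u'||_L².


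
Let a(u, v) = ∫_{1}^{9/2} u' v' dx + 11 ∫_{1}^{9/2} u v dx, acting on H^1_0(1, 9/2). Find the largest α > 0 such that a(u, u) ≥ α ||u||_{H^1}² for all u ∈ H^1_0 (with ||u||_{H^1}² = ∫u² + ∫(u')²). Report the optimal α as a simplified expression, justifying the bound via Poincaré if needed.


α = 1

Coercivity of a(·,·) on H^1_0(1, 9/2) means a(u, u) ≥ α ||u||_{H^1}² for every u ∈ H^1_0.
The interval has length L = 7/2, and Poincaré/coercivity depend only on L. Here a(u, u) = ∫(u')² + (11)·∫u².
Here c = 11 ≥ 1, so a(u,u) = ∫(u')² + c∫u² ≥ ∫(u')² + ∫u² = ||u||_{H^1}², i.e. α = 1 works. No larger α is possible: a(u,u) ≥ α||u||_{H^1}² means (1−α)∫(u')² ≥ (α−c)∫u², and for the modes u_n = sin(nπ(x−x₀)/L) (x₀ the left endpoint) one has ∫u_n²/∫(u_n')² = (L/(nπ))² → 0, so a(u_n,u_n)/||u_n||_{H^1}² → 1. Hence the optimal constant is α = 1.
Therefore α = 1.


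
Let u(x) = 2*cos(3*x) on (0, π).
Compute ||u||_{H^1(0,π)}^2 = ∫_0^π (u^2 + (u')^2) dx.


||u||_{H^1(0,π)}^2 = 20*π

u'(x) = -6*sin(3*x).
Expand u² and (u')² and integrate term by term on (0, π), using: for integers n ≥ 1, ∫_0^π sin²(nx) dx = ∫_0^π cos²(nx) dx = π/2; for n ≠ n', ∫_0^π sin(nx)sin(n'x) dx = ∫_0^π cos(nx)cos(n'x) dx = 0; and by product-to-sum, ∫_0^π sin(nx)cos(n'x) dx = ½∫_0^π [sin((n+n')x) + sin((n−n')x)] dx, which is 0 when n+n' is even and 2n/(n²−n'²) when n+n' is odd (it need not vanish on (0, π)).
  u² squared terms: (2)²·∫cos(3x)² dx = 4·π/2 = 2*π.
  So ∫_0^π u² dx = 2*π.
  (u')² squared terms: (-6)²·∫sin(3x)² dx = 36·π/2 = 18*π.
  So ∫_0^π (u')² dx = 18*π.
||u||_{H^1}^2 = (2*π) + (18*π) = 20*π.


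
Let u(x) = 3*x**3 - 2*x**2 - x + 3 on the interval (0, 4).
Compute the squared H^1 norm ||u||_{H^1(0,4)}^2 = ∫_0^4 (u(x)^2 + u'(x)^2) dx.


||u||_{H^1}^2 = 2691256/105

The H^1 norm (squared) on an interval (0, L) is
  ||u||_{H^1}^2 = ∫_0^L u(x)^2 dx + ∫_0^L u'(x)^2 dx.
Compute u'(x) = 9*x**2 - 4*x - 1.
Then u(x)^2 = 9*x**6 - 12*x**5 - 2*x**4 + 22*x**3 - 11*x**2 - 6*x + 9 and u'(x)^2 = 81*x**4 - 72*x**3 - 2*x**2 + 8*x + 1.
Integrate each monomial from 0 to 4 using ∫_0^4 c·x^n dx = c·4^(n+1)/(n+1):
  ∫_0^4 u(x)^2 dx = ∫_0^4 (9*x^6 - 12*x^5 - 2*x^4 + 22*x^3 - 11*x^2 - 6*x + 9) dx. Term by term:
    ∫_0^4 9*x^6 dx = 147456/7;  ∫_0^4 -12*x^5 dx = -8192;  ∫_0^4 -2*x^4 dx = -2048/5;
    ∫_0^4 22*x^3 dx = 1408;  ∫_0^4 -11*x^2 dx = -704/3;  ∫_0^4 -6*x dx = -48;
    ∫_0^4 9 dx = 36.
  Sum: 147456/7 − 8192 − 2048/5 + 1408 − 704/3 − 48 + 36 = 1430612/105.
  ∫_0^4 u'(x)^2 dx = ∫_0^4 (81*x^4 - 72*x^3 - 2*x^2 + 8*x + 1) dx. Term by term:
    ∫_0^4 81*x^4 dx = 82944/5;  ∫_0^4 -72*x^3 dx = -4608;  ∫_0^4 -2*x^2 dx = -128/3;
    ∫_0^4 8*x dx = 64;  ∫_0^4 1 dx = 4.
  Sum: 82944/5 − 4608 − 128/3 + 64 + 4 = 180092/15.
Adding: ||u||_{H^1}^2 = 1430612/105 + 180092/15 = 2691256/105.


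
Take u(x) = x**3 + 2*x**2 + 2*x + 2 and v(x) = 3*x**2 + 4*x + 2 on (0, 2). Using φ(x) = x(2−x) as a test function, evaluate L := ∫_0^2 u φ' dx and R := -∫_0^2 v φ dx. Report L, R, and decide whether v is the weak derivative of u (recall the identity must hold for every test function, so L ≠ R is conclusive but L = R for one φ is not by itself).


LHS = -64/5, RHS = -64/5. Yes, v = u' weakly.

u(x) = x**3 + 2*x**2 + 2*x + 2, classical derivative u'(x) = 3*x**2 + 4*x + 2.
φ(x) = x(2−x), so φ'(x) = 2 - 2*x.
Note φ(0) = φ(2) = 0, so the boundary term u·φ vanishes.
LHS = ∫_0^2 u(x) φ'(x) dx = ∫_0^2 (-2*x^4 - 2*x^3 + 4) dx. Term by term:
  ∫_0^2 -2*x^4 dx = -64/5;  ∫_0^2 -2*x^3 dx = -8;  ∫_0^2 4 dx = 8.
Sum: -64/5 − 8 + 8 = -64/5.
So LHS = -64/5.
∫_0^2 v(x) φ(x) dx = ∫_0^2 (-3*x^4 + 2*x^3 + 6*x^2 + 4*x) dx. Term by term:
  ∫_0^2 -3*x^4 dx = -96/5;  ∫_0^2 2*x^3 dx = 8;  ∫_0^2 6*x^2 dx = 16;
  ∫_0^2 4*x dx = 8.
Sum: -96/5 + 8 + 16 + 8 = 64/5.
So RHS = -∫_0^2 v(x) φ(x) dx = -64/5.
LHS = RHS, so the identity holds for this test φ.
Moreover u is smooth here and v(x) = u'(x) = 3*x**2 + 4*x + 2 pointwise, so the identity holds for every test function. Hence v is the weak derivative of u.


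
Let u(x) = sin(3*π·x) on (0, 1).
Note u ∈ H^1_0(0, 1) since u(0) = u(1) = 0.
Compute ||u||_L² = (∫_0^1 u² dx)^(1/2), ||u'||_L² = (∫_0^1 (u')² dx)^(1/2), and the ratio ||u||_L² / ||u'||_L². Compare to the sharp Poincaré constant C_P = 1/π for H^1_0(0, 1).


||u||_L² / ||u'||_L² = 1/(3*π) < C_P = 1/π.

u(x) = sin(3*π·x), so u'(x) = 3*π*cos(3*π*x).
Writing u(x) = A·sin(kπx/L) with A = 1 and k = 3, use ∫_0^L sin²(kπx/L) dx = L/2 and ∫_0^L cos²(kπx/L) dx = L/2.
u² = 1·sin²(3*π·x) and (u')² = 9*π^2·cos²(3*π·x), and each of sin², cos² integrates to L/2 = 1/2 over (0, 1).
∫_0^1 u² dx = 1/2, so ||u||_L² = sqrt(2)/2.
∫_0^1 (u')² dx = 9*π^2/2, so ||u'||_L² = 3*sqrt(2)*π/2.
Ratio ||u||_L² / ||u'||_L² = 1/(3*π).
Sharp Poincaré constant on H^1_0(0, 1) is C_P = L/π = 1/π, achieved by sin(π·x).
This is the k = 3 harmonic; the ratio L/(kπ) is strictly less than C_P = L/π, consistent with the sharp inequality ||u||_L² ≤ C_P ||u'||_L².


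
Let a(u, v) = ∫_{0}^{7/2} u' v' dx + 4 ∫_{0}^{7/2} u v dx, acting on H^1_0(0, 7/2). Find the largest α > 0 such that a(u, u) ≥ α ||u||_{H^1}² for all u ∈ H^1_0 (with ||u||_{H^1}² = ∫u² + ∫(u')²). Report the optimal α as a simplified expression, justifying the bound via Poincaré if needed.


α = 1

Coercivity of a(·,·) on H^1_0(0, 7/2) means a(u, u) ≥ α ||u||_{H^1}² for every u ∈ H^1_0.
The interval has length L = 7/2, and Poincaré/coercivity depend only on L. Here a(u, u) = ∫(u')² + (4)·∫u².
Here c = 4 ≥ 1, so a(u,u) = ∫(u')² + c∫u² ≥ ∫(u')² + ∫u² = ||u||_{H^1}², i.e. α = 1 works. No larger α is possible: a(u,u) ≥ α||u||_{H^1}² means (1−α)∫(u')² ≥ (α−c)∫u², and for the modes u_n = sin(nπ(x−x₀)/L) (x₀ the left endpoint) one has ∫u_n²/∫(u_n')² = (L/(nπ))² → 0, so a(u_n,u_n)/||u_n||_{H^1}² → 1. Hence the optimal constant is α = 1.
Therefore α = 1.


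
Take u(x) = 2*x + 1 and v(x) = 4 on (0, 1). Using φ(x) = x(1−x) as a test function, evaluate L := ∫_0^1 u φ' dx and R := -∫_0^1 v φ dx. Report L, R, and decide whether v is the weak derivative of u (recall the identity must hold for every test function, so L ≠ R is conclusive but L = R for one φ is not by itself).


LHS = -1/3, RHS = -2/3. No, v is not the weak derivative of u.

u(x) = 2*x + 1, classical derivative u'(x) = 2.
φ(x) = x(1−x), so φ'(x) = 1 - 2*x.
Note φ(0) = φ(1) = 0, so the boundary term u·φ vanishes.
LHS = ∫_0^1 u(x) φ'(x) dx = ∫_0^1 (1 - 4*x^2) dx. Term by term:
  ∫_0^1 -4*x^2 dx = -4/3;  ∫_0^1 1 dx = 1.
Sum: -4/3 + 1 = -1/3.
So LHS = -1/3.
∫_0^1 v(x) φ(x) dx = ∫_0^1 (-4*x^2 + 4*x) dx. Term by term:
  ∫_0^1 -4*x^2 dx = -4/3;  ∫_0^1 4*x dx = 2.
Sum: -4/3 + 2 = 2/3.
So RHS = -∫_0^1 v(x) φ(x) dx = -2/3.
LHS − RHS = 1/3 ≠ 0, so the identity fails.
(For a valid weak derivative the identity must hold for EVERY test function, in particular this one. The failure shows v is NOT the weak derivative of u.)
Correct weak derivative would be u'(x) = 2.


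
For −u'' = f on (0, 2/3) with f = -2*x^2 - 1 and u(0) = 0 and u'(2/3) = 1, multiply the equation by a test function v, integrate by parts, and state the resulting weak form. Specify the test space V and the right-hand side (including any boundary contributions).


V = {v ∈ H^1(0, 2/3) : v(0) = 0} (test functions vanish at x = 0 where u is specified); weak form: ∫_0^2/3 u'v' dx = ∫_0^2/3 (-2*x^2 - 1) v dx + v(2/3) for all v ∈ V.

Multiply both sides by a test function v and integrate from 0 to 2/3:
  ∫_0^2/3 −u''(x) v(x) dx = ∫_0^2/3 f(x) v(x) dx.
Integrate the LHS by parts once:
  ∫_0^2/3 −u'' v dx = −[u'(x) v(x)]_0^2/3 + ∫_0^2/3 u'(x) v'(x) dx.
Thus ∫_0^2/3 u'(x) v'(x) dx = ∫_0^2/3 f(x) v(x) dx + [u'(x) v(x)]_0^2/3.
Choose V so that boundary terms are either known or forced to vanish.
Mixed BC: u(0) = 0 (Dirichlet) and u'(2/3) = 1 (Neumann). Define V = {v ∈ H^1(0, 2/3) : v(0) = 0}. Then [u' v]_0^2/3 = u'(2/3)·v(2/3) − u'(0)·0 = v(2/3).
Weak formulation: find u (satisfying any essential BC) such that ∫_0^2/3 u'(x) v'(x) dx = ∫_0^2/3 f v dx + v(2/3) for all v ∈ V (Dirichlet at 0 absorbed into V; Neumann datum at x = 2/3 contributes the boundary term).
Substituting f(x) = -2*x^2 - 1, the right-hand side is ∫_0^2/3 (-2*x^2 - 1) v dx + v(2/3).


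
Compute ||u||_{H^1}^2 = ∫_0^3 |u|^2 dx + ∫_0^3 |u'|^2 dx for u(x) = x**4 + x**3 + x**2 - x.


||u||_{H^1}^2 = 1940721/140

The H^1 norm (squared) on an interval (0, L) is
  ||u||_{H^1}^2 = ∫_0^L u(x)^2 dx + ∫_0^L u'(x)^2 dx.
Compute u'(x) = 4*x**3 + 3*x**2 + 2*x - 1.
Then u(x)^2 = x**8 + 2*x**7 + 3*x**6 - x**4 - 2*x**3 + x**2 and u'(x)^2 = 16*x**6 + 24*x**5 + 25*x**4 + 4*x**3 - 2*x**2 - 4*x + 1.
Integrate each monomial from 0 to 3 using ∫_0^3 c·x^n dx = c·3^(n+1)/(n+1):
  ∫_0^3 u(x)^2 dx = ∫_0^3 (x^8 + 2*x^7 + 3*x^6 - x^4 - 2*x^3 + x^2) dx. Term by term:
    ∫_0^3 x^8 dx = 2187;  ∫_0^3 2*x^7 dx = 6561/4;  ∫_0^3 3*x^6 dx = 6561/7;
    ∫_0^3 -x^4 dx = -243/5;  ∫_0^3 -2*x^3 dx = -81/2;  ∫_0^3 x^2 dx = 9.
  Sum: 2187 + 6561/4 + 6561/7 − 243/5 − 81/2 + 9 = 655821/140.
  ∫_0^3 u'(x)^2 dx = ∫_0^3 (16*x^6 + 24*x^5 + 25*x^4 + 4*x^3 - 2*x^2 - 4*x + 1) dx. Term by term:
    ∫_0^3 16*x^6 dx = 34992/7;  ∫_0^3 24*x^5 dx = 2916;  ∫_0^3 25*x^4 dx = 1215;
    ∫_0^3 4*x^3 dx = 81;  ∫_0^3 -2*x^2 dx = -18;  ∫_0^3 -4*x dx = -18;
    ∫_0^3 1 dx = 3.
  Sum: 34992/7 + 2916 + 1215 + 81 − 18 − 18 + 3 = 64245/7.
Adding: ||u||_{H^1}^2 = 655821/140 + 64245/7 = 1940721/140.


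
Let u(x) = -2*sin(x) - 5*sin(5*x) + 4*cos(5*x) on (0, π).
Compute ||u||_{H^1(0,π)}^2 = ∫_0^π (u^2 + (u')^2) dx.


||u||_{H^1(0,π)}^2 = 537*π

u'(x) = -20*sin(5*x) - 2*cos(x) - 25*cos(5*x).
Expand u² and (u')² and integrate term by term on (0, π), using: for integers n ≥ 1, ∫_0^π sin²(nx) dx = ∫_0^π cos²(nx) dx = π/2; for n ≠ n', ∫_0^π sin(nx)sin(n'x) dx = ∫_0^π cos(nx)cos(n'x) dx = 0; and by product-to-sum, ∫_0^π sin(nx)cos(n'x) dx = ½∫_0^π [sin((n+n')x) + sin((n−n')x)] dx, which is 0 when n+n' is even and 2n/(n²−n'²) when n+n' is odd (it need not vanish on (0, π)).
  u² squared terms: (-5)²·∫sin(5x)² dx = 25·π/2 = 25*π/2;  (-2)²·∫sin(x)² dx = 4·π/2 = 2*π;  (4)²·∫cos(5x)² dx = 16·π/2 = 8*π.
  u² cross terms: 2·(-5)·(-2)·∫sin(5x)·sin(x) dx = 20·(0) = 0;  2·(-5)·(4)·∫sin(5x)·cos(5x) dx = -40·(0) = 0;  2·(-2)·(4)·∫sin(x)·cos(5x) dx = -16·(0) = 0.
  So ∫_0^π u² dx = 25*π/2 + 2*π + 8*π + 0 + 0 + 0 = 45*π/2.
  (u')² squared terms: (-25)²·∫cos(5x)² dx = 625·π/2 = 625*π/2;  (-20)²·∫sin(5x)² dx = 400·π/2 = 200*π;  (-2)²·∫cos(x)² dx = 4·π/2 = 2*π.
  (u')² cross terms: 2·(-25)·(-20)·∫cos(5x)·sin(5x) dx = 1000·(0) = 0;  2·(-25)·(-2)·∫cos(5x)·cos(x) dx = 100·(0) = 0;  2·(-20)·(-2)·∫sin(5x)·cos(x) dx = 80·(0) = 0.
  So ∫_0^π (u')² dx = 625*π/2 + 200*π + 2*π + 0 + 0 + 0 = 1029*π/2.
||u||_{H^1}^2 = (45*π/2) + (1029*π/2) = 537*π.


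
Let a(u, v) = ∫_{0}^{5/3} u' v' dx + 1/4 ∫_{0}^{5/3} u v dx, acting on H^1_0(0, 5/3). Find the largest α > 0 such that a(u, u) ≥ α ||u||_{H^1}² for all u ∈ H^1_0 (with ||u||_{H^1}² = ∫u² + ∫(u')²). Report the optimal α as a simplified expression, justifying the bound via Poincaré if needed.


α = (25 + 36*π^2)/(4*(25 + 9*π^2))

Coercivity of a(·,·) on H^1_0(0, 5/3) means a(u, u) ≥ α ||u||_{H^1}² for every u ∈ H^1_0.
The interval has length L = 5/3, and Poincaré/coercivity depend only on L. Here a(u, u) = ∫(u')² + (1/4)·∫u².
Here 0 < c = 1/4 < 1. The condition a(u,u) ≥ α||u||_{H^1}² reads (1−α)∫(u')² ≥ (α−c)∫u². Any admissible α is ≤ 1 (rapidly oscillating u have ∫u²/∫(u')² → 0), and α = 1 would force 0 ≥ (1−c)∫u², impossible since c < 1; so 1−α > 0. By the sharp Poincaré inequality on H^1_0 of an interval of length L, ∫(u')² ≥ (π/L)²∫u² with equality for the first sine mode sin(π(x−x₀)/L) (x₀ the left endpoint), so the inequality holds for all u iff (1−α)(π/L)² ≥ α − c, i.e. α ≤ ((π/L)² + c)/((π/L)² + 1) = (1 + c(L/π)²)/(1 + (L/π)²). With (π/L)² = 9*π^2/25 and c = 1/4, the largest admissible constant is α = ((π/L)² + c)/((π/L)² + 1).
Simplifying, α = (25 + 36*π^2)/(4*(25 + 9*π^2)).


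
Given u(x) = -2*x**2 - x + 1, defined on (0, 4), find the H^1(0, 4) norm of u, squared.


||u||_{H^1}^2 = 21128/15

The H^1 norm (squared) on an interval (0, L) is
  ||u||_{H^1}^2 = ∫_0^L u(x)^2 dx + ∫_0^L u'(x)^2 dx.
Compute u'(x) = -4*x - 1.
Then u(x)^2 = 4*x**4 + 4*x**3 - 3*x**2 - 2*x + 1 and u'(x)^2 = 16*x**2 + 8*x + 1.
Integrate each monomial from 0 to 4 using ∫_0^4 c·x^n dx = c·4^(n+1)/(n+1):
  ∫_0^4 u(x)^2 dx = ∫_0^4 (4*x^4 + 4*x^3 - 3*x^2 - 2*x + 1) dx. Term by term:
    ∫_0^4 4*x^4 dx = 4096/5;  ∫_0^4 4*x^3 dx = 256;  ∫_0^4 -3*x^2 dx = -64;
    ∫_0^4 -2*x dx = -16;  ∫_0^4 1 dx = 4.
  Sum: 4096/5 + 256 − 64 − 16 + 4 = 4996/5.
  ∫_0^4 u'(x)^2 dx = ∫_0^4 (16*x^2 + 8*x + 1) dx. Term by term:
    ∫_0^4 16*x^2 dx = 1024/3;  ∫_0^4 8*x dx = 64;  ∫_0^4 1 dx = 4.
  Sum: 1024/3 + 64 + 4 = 1228/3.
Adding: ||u||_{H^1}^2 = 4996/5 + 1228/3 = 21128/15.


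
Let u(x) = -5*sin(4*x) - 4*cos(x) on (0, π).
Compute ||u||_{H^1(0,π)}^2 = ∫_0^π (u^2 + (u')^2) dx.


||u||_{H^1(0,π)}^2 = 128/3 + 457*π/2

u'(x) = 4*sin(x) - 20*cos(4*x).
Expand u² and (u')² and integrate term by term on (0, π), using: for integers n ≥ 1, ∫_0^π sin²(nx) dx = ∫_0^π cos²(nx) dx = π/2; for n ≠ n', ∫_0^π sin(nx)sin(n'x) dx = ∫_0^π cos(nx)cos(n'x) dx = 0; and by product-to-sum, ∫_0^π sin(nx)cos(n'x) dx = ½∫_0^π [sin((n+n')x) + sin((n−n')x)] dx, which is 0 when n+n' is even and 2n/(n²−n'²) when n+n' is odd (it need not vanish on (0, π)).
  u² squared terms: (-5)²·∫sin(4x)² dx = 25·π/2 = 25*π/2;  (-4)²·∫cos(x)² dx = 16·π/2 = 8*π.
  u² cross terms: 2·(-5)·(-4)·∫sin(4x)·cos(x) dx = 40·(8/15) = 64/3.
  So ∫_0^π u² dx = 25*π/2 + 8*π + 64/3 = 64/3 + 41*π/2.
  (u')² squared terms: (-20)²·∫cos(4x)² dx = 400·π/2 = 200*π;  (4)²·∫sin(x)² dx = 16·π/2 = 8*π.
  (u')² cross terms: 2·(-20)·(4)·∫cos(4x)·sin(x) dx = -160·(-2/15) = 64/3.
  So ∫_0^π (u')² dx = 200*π + 8*π + 64/3 = 64/3 + 208*π.
||u||_{H^1}^2 = (64/3 + 41*π/2) + (64/3 + 208*π) = 128/3 + 457*π/2.


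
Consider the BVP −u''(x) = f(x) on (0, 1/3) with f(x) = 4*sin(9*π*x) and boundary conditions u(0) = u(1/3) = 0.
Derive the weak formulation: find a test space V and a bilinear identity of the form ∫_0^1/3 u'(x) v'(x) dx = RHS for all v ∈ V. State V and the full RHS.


V = H^1_0(0, 1/3) (so v(0) = v(1/3) = 0); weak form: ∫_0^1/3 u'v' dx = ∫_0^1/3 (4*sin(9*π*x)) v dx for all v ∈ V.

Multiply both sides by a test function v and integrate from 0 to 1/3:
  ∫_0^1/3 −u''(x) v(x) dx = ∫_0^1/3 f(x) v(x) dx.
Integrate the LHS by parts once:
  ∫_0^1/3 −u'' v dx = −[u'(x) v(x)]_0^1/3 + ∫_0^1/3 u'(x) v'(x) dx.
Thus ∫_0^1/3 u'(x) v'(x) dx = ∫_0^1/3 f(x) v(x) dx + [u'(x) v(x)]_0^1/3.
Choose V so that boundary terms are either known or forced to vanish.
u is Dirichlet: u(0) = u(1/3) = 0. Let V = H^1_0(0, 1/3); then v(0) = v(1/3) = 0, and [u' v]_0^1/3 = 0.
Weak formulation: find u (satisfying any essential BC) such that ∫_0^1/3 u'(x) v'(x) dx = ∫_0^1/3 f v dx for all v ∈ V.
Substituting f(x) = 4*sin(9*π*x), the right-hand side is ∫_0^1/3 (4*sin(9*π*x)) v dx.


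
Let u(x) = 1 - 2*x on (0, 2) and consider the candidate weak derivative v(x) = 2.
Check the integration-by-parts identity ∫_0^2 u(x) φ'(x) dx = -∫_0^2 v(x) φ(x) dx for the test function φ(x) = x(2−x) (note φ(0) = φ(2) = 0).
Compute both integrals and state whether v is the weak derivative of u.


LHS = 8/3, RHS = -8/3. No, v is not the weak derivative of u.

u(x) = 1 - 2*x, classical derivative u'(x) = -2.
φ(x) = x(2−x), so φ'(x) = 2 - 2*x.
Note φ(0) = φ(2) = 0, so the boundary term u·φ vanishes.
LHS = ∫_0^2 u(x) φ'(x) dx = ∫_0^2 (4*x^2 - 6*x + 2) dx. Term by term:
  ∫_0^2 4*x^2 dx = 32/3;  ∫_0^2 -6*x dx = -12;  ∫_0^2 2 dx = 4.
Sum: 32/3 − 12 + 4 = 8/3.
So LHS = 8/3.
∫_0^2 v(x) φ(x) dx = ∫_0^2 (-2*x^2 + 4*x) dx. Term by term:
  ∫_0^2 -2*x^2 dx = -16/3;  ∫_0^2 4*x dx = 8.
Sum: -16/3 + 8 = 8/3.
So RHS = -∫_0^2 v(x) φ(x) dx = -8/3.
LHS − RHS = 16/3 ≠ 0, so the identity fails.
(For a valid weak derivative the identity must hold for EVERY test function, in particular this one. The failure shows v is NOT the weak derivative of u.)
Correct weak derivative would be u'(x) = -2.
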